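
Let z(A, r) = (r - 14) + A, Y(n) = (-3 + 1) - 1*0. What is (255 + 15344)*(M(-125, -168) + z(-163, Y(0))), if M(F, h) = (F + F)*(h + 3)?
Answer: 640666529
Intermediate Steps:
Y(n) = -2 (Y(n) = -2 + 0 = -2)
z(A, r) = -14 + A + r (z(A, r) = (-14 + r) + A = -14 + A + r)
M(F, h) = 2*F*(3 + h) (M(F, h) = (2*F)*(3 + h) = 2*F*(3 + h))
(255 + 15344)*(M(-125, -168) + z(-163, Y(0))) = (255 + 15344)*(2*(-125)*(3 - 168) + (-14 - 163 - 2)) = 15599*(2*(-125)*(-165) - 179) = 15599*(41250 - 179) = 15599*41071 = 640666529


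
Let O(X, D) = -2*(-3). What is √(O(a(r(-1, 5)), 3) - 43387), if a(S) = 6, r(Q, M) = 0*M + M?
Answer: I*√43381 ≈ 208.28*I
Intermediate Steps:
r(Q, M) = M (r(Q, M) = 0 + M = M)
O(X, D) = 6
√(O(a(r(-1, 5)), 3) - 43387) = √(6 - 43387) = √(-43381) = I*√43381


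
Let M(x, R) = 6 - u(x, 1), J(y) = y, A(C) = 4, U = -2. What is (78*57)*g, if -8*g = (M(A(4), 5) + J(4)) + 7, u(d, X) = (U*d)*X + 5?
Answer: -11115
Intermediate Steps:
u(d, X) = 5 - 2*X*d (u(d, X) = (-2*d)*X + 5 = -2*X*d + 5 = 5 - 2*X*d)
M(x, R) = 1 + 2*x (M(x, R) = 6 - (5 - 2*1*x) = 6 - (5 - 2*x) = 6 + (-5 + 2*x) = 1 + 2*x)
g = -5/2 (g = -(((1 + 2*4) + 4) + 7)/8 = -(((1 + 8) + 4) + 7)/8 = -((9 + 4) + 7)/8 = -(13 + 7)/8 = -⅛*20 = -5/2 ≈ -2.5000)
(78*57)*g = (78*57)*(-5/2) = 4446*(-5/2) = -11115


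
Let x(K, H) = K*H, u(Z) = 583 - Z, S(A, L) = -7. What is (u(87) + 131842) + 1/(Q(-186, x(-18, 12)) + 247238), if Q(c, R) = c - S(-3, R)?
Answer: 32695293943/247059 ≈ 1.3234e+5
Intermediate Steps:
x(K, H) = H*K
Q(c, R) = 7 + c (Q(c, R) = c - 1*(-7) = c + 7 = 7 + c)
(u(87) + 131842) + 1/(Q(-186, x(-18, 12)) + 247238) = ((583 - 1*87) + 131842) + 1/((7 - 186) + 247238) = ((583 - 87) + 131842) + 1/(-179 + 247238) = (496 + 131842) + 1/247059 = 132338 + 1/247059 = 32695293943/247059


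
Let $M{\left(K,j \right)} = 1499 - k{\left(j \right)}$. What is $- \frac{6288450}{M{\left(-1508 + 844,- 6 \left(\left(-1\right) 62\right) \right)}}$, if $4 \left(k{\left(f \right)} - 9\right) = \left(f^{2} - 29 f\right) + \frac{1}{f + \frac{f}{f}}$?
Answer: $\frac{9382367400}{45370229} \approx 206.8$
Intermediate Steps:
$k{\left(f \right)} = 9 - \frac{29 f}{4} + \frac{f^{2}}{4} + \frac{1}{4 \left(1 + f\right)}$ ($k{\left(f \right)} = 9 + \frac{\left(f^{2} - 29 f\right) + \frac{1}{f + \frac{f}{f}}}{4} = 9 + \frac{\left(f^{2} - 29 f\right) + \frac{1}{f + 1}}{4} = 9 + \frac{\left(f^{2} - 29 f\right) + \frac{1}{1 + f}}{4} = 9 + \frac{f^{2} + \frac{1}{1 + f} - 29 f}{4} = 9 + \left(- \frac{29 f}{4} + \frac{f^{2}}{4} + \frac{1}{4 \left(1 + f\right)}\right) = 9 - \frac{29 f}{4} + \frac{f^{2}}{4} + \frac{1}{4 \left(1 + f\right)}$)
$M{\left(K,j \right)} = 1499 - \frac{37 + j^{3} - 28 j^{2} + 7 j}{4 \left(1 + j\right)}$
$- \frac{6288450}{M{\left(-1508 + 844,- 6 \left(\left(-1\right) 62\right) \right)}} = - \frac{6288450}{\frac{1}{4} \frac{1}{1 - 6 \left(\left(-1\right) 62\right)} \left(5959 - \left(- 6 \left(\left(-1\right) 62\right)\right)^{3} + 28 \left(- 6 \left(\left(-1\right) 62\right)\right)^{2} + 5989 \left(- 6 \left(\left(-1\right) 62\right)\right)\right)} = - \frac{6288450}{\frac{1}{4} \frac{1}{1 - -372} \left(5959 - \left(\left(-6\right) \left(-62\right)\right)^{3} + 28 \left(\left(-6\right) \left(-62\right)\right)^{2} + 5989 \left(\left(-6\right) \left(-62\right)\right)\right)} = - \frac{6288450}{\frac{1}{4} \frac{1}{1 + 372} \left(5959 - 372^{3} + 28 \cdot 372^{2} + 5989 \cdot 372\right)} = - \frac{6288450}{\frac{1}{4} \cdot \frac{1}{373} \left(5959 - 51478848 + 28 \cdot 138384 + 2227908\right)} = - \frac{6288450}{\frac{1}{4} \cdot \frac{1}{373} \left(5959 - 51478848 + 3874752 + 2227908\right)} = - \frac{6288450}{\frac{1}{4} \cdot \frac{1}{373} \left(-45370229\right)} = - \frac{6288450}{- \frac{45370229}{1492}} = \left(-6288450\right) \left(- \frac{1492}{45370229}\right) = \frac{9382367400}{45370229}$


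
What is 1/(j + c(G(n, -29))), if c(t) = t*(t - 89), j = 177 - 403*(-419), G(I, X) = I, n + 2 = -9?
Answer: 1/170134 ≈ 5.8777e-6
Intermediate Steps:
n = -11 (n = -2 - 9 = -11)
j = 169034 (j = 177 + 168857 = 169034)
c(t) = t*(-89 + t)
1/(j + c(G(n, -29))) = 1/(169034 - 11*(-89 - 11)) = 1/(169034 - 11*(-100)) = 1/(169034 + 1100) = 1/170134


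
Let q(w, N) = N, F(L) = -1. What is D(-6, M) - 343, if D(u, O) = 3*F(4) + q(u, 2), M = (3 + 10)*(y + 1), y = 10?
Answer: -344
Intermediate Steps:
M = 143 (M = (3 + 10)*(10 + 1) = 13*11 = 143)
D(u, O) = -1 (D(u, O) = 3*(-1) + 2 = -3 + 2 = -1)
D(-6, M) - 343 = -1 - 343 = -344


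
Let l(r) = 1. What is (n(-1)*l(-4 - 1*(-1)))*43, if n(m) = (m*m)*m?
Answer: -43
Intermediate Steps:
n(m) = m**3 (n(m) = m**2*m = m**3)
(n(-1)*l(-4 - 1*(-1)))*43 = ((-1)**3*1)*43 = -1*1*43 = -1*43 = -43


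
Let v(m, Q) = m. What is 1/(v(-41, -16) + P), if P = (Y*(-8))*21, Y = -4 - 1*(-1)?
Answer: 1/463 ≈ 0.0021598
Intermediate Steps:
Y = -3 (Y = -4 + 1 = -3)
P = 504 (P = -3*(-8)*21 = 24*21 = 504)
1/(v(-41, -16) + P) = 1/(-41 + 504) = 1/463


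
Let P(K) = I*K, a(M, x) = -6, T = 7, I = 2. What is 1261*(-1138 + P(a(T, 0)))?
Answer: -1450150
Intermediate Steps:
P(K) = 2*K
1261*(-1138 + P(a(T, 0))) = 1261*(-1138 + 2*(-6)) = 1261*(-1138 - 12) = 1261*(-1150) = -1450150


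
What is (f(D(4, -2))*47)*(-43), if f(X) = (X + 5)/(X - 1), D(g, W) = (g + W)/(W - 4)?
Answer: 14147/2 ≈ 7073.5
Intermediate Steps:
D(g, W) = (W + g)/(-4 + W)
f(X) = (5 + X)/(-1 + X)
(f(D(4, -2))*47)*(-43) = (((5 + (-2 + 4)/(-4 - 2))/(-1 + (-2 + 4)/(-4 - 2)))*47)*(-43) = (((5 + 2/(-6))/(-1 + 2/(-6)))*47)*(-43) = (((5 - ⅙*2)/(-1 - ⅙*2))*47)*(-43) = (((5 - ⅓)/(-1 - ⅓))*47)*(-43) = (((14/3)/(-4/3))*47)*(-43) = (-¾*14/3*47)*(-43) = -7/2*47*(-43) = -329/2*(-43) = 14147/2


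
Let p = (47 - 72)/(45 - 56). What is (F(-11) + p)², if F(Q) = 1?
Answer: 1296/121 ≈ 10.711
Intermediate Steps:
p = 25/11 (p = -25/(-11) = -25*(-1/11) = 25/11 ≈ 2.2727)
(F(-11) + p)² = (1 + 25/11)² = (36/11)² = 1296/121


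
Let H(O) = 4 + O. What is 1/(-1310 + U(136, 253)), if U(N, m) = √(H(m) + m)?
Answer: -131/171559 - √510/1715590 ≈ -0.00077675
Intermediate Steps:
U(N, m) = √(4 + 2*m) (U(N, m) = √((4 + m) + m) = √(4 + 2*m))
1/(-1310 + U(136, 253)) = 1/(-1310 + √(4 + 2*253)) = 1/(-1310 + √(4 + 506)) = 1/(-1310 + √510)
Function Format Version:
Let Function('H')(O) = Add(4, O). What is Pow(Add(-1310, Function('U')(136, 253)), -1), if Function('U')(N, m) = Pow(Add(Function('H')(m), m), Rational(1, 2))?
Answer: Add(Rational(-131, 171559), Mul(Rational(-1, 1715590), Pow(510, Rational(1, 2)))) ≈ -0.00077675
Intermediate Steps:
Function('U')(N, m) = Pow(Add(4, Mul(2, m)), Rational(1, 2)) (Function('U')(N, m) = Pow(Add(Add(4, m), m), Rational(1, 2)) = Pow(Add(4, Mul(2, m)), Rational(1, 2)))
Pow(Add(-1310, Function('U')(136, 253)), -1) = Pow(Add(-1310, Pow(Add(4, Mul(2, 253)), Rational(1, 2))), -1) = Pow(Add(-1310, Pow(Add(4, 506), Rational(1, 2))), -1) = Pow(Add(-1310, Pow(510, Rational(1, 2))), -1)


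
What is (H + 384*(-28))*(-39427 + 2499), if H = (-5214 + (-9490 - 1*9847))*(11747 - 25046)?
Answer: -12056733393216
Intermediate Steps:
H = 326503749 (H = (-5214 + (-9490 - 9847))*(-13299) = (-5214 - 19337)*(-13299) = -24551*(-13299) = 326503749)
(H + 384*(-28))*(-39427 + 2499) = (326503749 + 384*(-28))*(-39427 + 2499) = (326503749 - 10752)*(-36928) = 326492997*(-36928) = -12056733393216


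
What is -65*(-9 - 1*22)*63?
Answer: 126945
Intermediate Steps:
-65*(-9 - 1*22)*63 = -65*(-9 - 22)*63 = -65*(-31)*63 = 2015*63 = 126945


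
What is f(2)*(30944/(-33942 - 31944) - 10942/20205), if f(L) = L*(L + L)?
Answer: -1794864176/221871105 ≈ -8.0897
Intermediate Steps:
f(L) = 2*L² (f(L) = L*(2*L) = 2*L²)
f(2)*(30944/(-33942 - 31944) - 10942/20205) = (2*2²)*(30944/(-33942 - 31944) - 10942/20205) = (2*4)*(30944/(-65886) - 10942*1/20205) = 8*(30944*(-1/65886) - 10942/20205) = 8*(-15472/32943 - 10942/20205) = 8*(-224358022/221871105) = -1794864176/221871105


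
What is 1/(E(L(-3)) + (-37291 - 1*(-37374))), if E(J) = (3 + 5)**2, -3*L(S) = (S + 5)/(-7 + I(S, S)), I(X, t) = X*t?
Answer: 1/147 ≈ 0.0068027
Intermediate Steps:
L(S) = -(5 + S)/(3*(-7 + S**2)) (L(S) = -(S + 5)/(3*(-7 + S*S)) = -(5 + S)/(3*(-7 + S**2)))
E(J) = 64 (E(J) = 8**2 = 64)
1/(E(L(-3)) + (-37291 - 1*(-37374))) = 1/(64 + (-37291 - 1*(-37374))) = 1/(64 + (-37291 + 37374)) = 1/(64 + 83) = 1/147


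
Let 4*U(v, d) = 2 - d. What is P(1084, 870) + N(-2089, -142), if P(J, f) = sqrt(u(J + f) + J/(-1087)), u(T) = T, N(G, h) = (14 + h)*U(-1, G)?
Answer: -66912 + sqrt(2307607518)/1087 ≈ -66868.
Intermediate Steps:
U(v, d) = 1/2 - d/4 (U(v, d) = (2 - d)/4 = 1/2 - d/4)
N(G, h) = (1/2 - G/4)*(14 + h) (N(G, h) = (14 + h)*(1/2 - G/4) = (1/2 - G/4)*(14 + h))
P(J, f) = sqrt(f + 1086*J/1087) (P(J, f) = sqrt((J + f) + J/(-1087)) = sqrt((J + f) + J*(-1/1087)) = sqrt((J + f) - J/1087) = sqrt(f + 1086*J/1087))
P(1084, 870) + N(-2089, -142) = sqrt(1180482*1084 + 1181569*870)/1087 - (-2 - 2089)*(14 - 142)/4 = sqrt(1279642488 + 1027965030)/1087 - 1/4*(-2091)*(-128) = sqrt(2307607518)/1087 - 66912 = -66912 + sqrt(2307607518)/1087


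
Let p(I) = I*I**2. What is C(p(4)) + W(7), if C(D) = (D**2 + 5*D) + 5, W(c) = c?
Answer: 4428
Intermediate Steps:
p(I) = I**3
C(D) = 5 + D**2 + 5*D
C(p(4)) + W(7) = (5 + (4**3)**2 + 5*4**3) + 7 = (5 + 64**2 + 5*64) + 7 = (5 + 4096 + 320) + 7 = 4421 + 7 = 4428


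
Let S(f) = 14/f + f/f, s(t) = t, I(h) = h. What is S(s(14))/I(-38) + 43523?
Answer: 826936/19 ≈ 43523.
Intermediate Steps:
S(f) = 1 + 14/f (S(f) = 14/f + 1 = 1 + 14/f)
S(s(14))/I(-38) + 43523 = ((14 + 14)/14)/(-38) + 43523 = ((1/14)*28)*(-1/38) + 43523 = 2*(-1/38) + 43523 = -1/19 + 43523 = 826936/19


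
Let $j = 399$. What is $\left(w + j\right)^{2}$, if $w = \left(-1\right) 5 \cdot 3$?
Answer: $147456$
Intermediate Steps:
$w = -15$ ($w = \left(-5\right) 3 = -15$)
$\left(w + j\right)^{2} = \left(-15 + 399\right)^{2} = 384^{2} = 147456$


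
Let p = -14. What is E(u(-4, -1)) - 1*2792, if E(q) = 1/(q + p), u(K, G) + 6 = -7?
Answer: -75385/27 ≈ -2792.0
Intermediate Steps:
u(K, G) = -13 (u(K, G) = -6 - 7 = -13)
E(q) = 1/(-14 + q) (E(q) = 1/(q - 14) = 1/(-14 + q))
E(u(-4, -1)) - 1*2792 = 1/(-14 - 13) - 1*2792 = 1/(-27) - 2792 = -1/27 - 2792 = -75385/27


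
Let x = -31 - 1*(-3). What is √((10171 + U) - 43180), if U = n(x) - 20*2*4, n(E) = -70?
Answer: I*√33239 ≈ 182.32*I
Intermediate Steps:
x = -28 (x = -31 + 3 = -28)
U = -230 (U = -70 - 20*2*4 = -70 - 40*4 = -70 - 160 = -230)
√((10171 + U) - 43180) = √((10171 - 230) - 43180) = √(9941 - 43180) = √(-33239) = I*√33239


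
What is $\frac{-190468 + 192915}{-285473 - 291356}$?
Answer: $- \frac{2447}{576829} \approx -0.0042422$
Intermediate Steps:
$\frac{-190468 + 192915}{-285473 - 291356} = \frac{2447}{-576829} = 2447 \left(- \frac{1}{576829}\right) = - \frac{2447}{576829}$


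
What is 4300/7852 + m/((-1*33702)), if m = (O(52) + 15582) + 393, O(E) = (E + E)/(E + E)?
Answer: 2434381/33078513 ≈ 0.073594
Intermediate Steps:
O(E) = 1 (O(E) = (2*E)/((2*E)) = (2*E)*(1/(2*E)) = 1)
m = 15976 (m = (1 + 15582) + 393 = 15583 + 393 = 15976)
4300/7852 + m/((-1*33702)) = 4300/7852 + 15976/((-1*33702)) = 4300*(1/7852) + 15976/(-33702) = 1075/1963 + 15976*(-1/33702) = 1075/1963 - 7988/16851 = 2434381/33078513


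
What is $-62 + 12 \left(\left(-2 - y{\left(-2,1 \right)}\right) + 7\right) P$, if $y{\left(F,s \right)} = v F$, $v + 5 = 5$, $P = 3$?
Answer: $118$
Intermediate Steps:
$v = 0$ ($v = -5 + 5 = 0$)
$y{\left(F,s \right)} = 0$ ($y{\left(F,s \right)} = 0 F = 0$)
$-62 + 12 \left(\left(-2 - y{\left(-2,1 \right)}\right) + 7\right) P = -62 + 12 \left(\left(-2 - 0\right) + 7\right) 3 = -62 + 12 \left(\left(-2 + 0\right) + 7\right) 3 = -62 + 12 \left(-2 + 7\right) 3 = -62 + 12 \cdot 5 \cdot 3 = -62 + 12 \cdot 15 = -62 + 180 = 118$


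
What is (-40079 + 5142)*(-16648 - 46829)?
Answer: 2217695949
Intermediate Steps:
(-40079 + 5142)*(-16648 - 46829) = -34937*(-63477) = 2217695949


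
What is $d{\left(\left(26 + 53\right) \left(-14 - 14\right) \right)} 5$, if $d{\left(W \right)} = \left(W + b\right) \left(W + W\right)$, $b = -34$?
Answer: $49681520$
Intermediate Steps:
$d{\left(W \right)} = 2 W \left(-34 + W\right)$ ($d{\left(W \right)} = \left(W - 34\right) \left(W + W\right) = \left(-34 + W\right) 2 W = 2 W \left(-34 + W\right)$)
$d{\left(\left(26 + 53\right) \left(-14 - 14\right) \right)} 5 = 2 \left(26 + 53\right) \left(-14 - 14\right) \left(-34 + \left(26 + 53\right) \left(-14 - 14\right)\right) 5 = 2 \cdot 79 \left(-28\right) \left(-34 + 79 \left(-28\right)\right) 5 = 2 \left(-2212\right) \left(-34 - 2212\right) 5 = 2 \left(-2212\right) \left(-2246\right) 5 = 9936304 \cdot 5 = 49681520$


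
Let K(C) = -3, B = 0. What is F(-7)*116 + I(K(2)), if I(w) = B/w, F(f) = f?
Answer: -812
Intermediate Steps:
I(w) = 0 (I(w) = 0/w = 0)
F(-7)*116 + I(K(2)) = -7*116 + 0 = -812 + 0 = -812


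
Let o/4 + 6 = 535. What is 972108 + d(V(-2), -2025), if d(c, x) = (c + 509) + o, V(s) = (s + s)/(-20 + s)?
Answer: 10722065/11 ≈ 9.7473e+5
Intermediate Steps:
o = 2116 (o = -24 + 4*535 = -24 + 2140 = 2116)
V(s) = 2*s/(-20 + s) (V(s) = (2*s)/(-20 + s) = 2*s/(-20 + s))
d(c, x) = 2625 + c (d(c, x) = (c + 509) + 2116 = (509 + c) + 2116 = 2625 + c)
972108 + d(V(-2), -2025) = 972108 + (2625 + 2*(-2)/(-20 - 2)) = 972108 + (2625 + 2*(-2)/(-22)) = 972108 + (2625 + 2*(-2)*(-1/22)) = 972108 + (2625 + 2/11) = 972108 + 28877/11 = 10722065/11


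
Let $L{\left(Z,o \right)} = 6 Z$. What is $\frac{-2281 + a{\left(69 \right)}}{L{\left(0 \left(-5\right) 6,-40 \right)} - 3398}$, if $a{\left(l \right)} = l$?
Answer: $\frac{1106}{1699} \approx 0.65097$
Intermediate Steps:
$\frac{-2281 + a{\left(69 \right)}}{L{\left(0 \left(-5\right) 6,-40 \right)} - 3398} = \frac{-2281 + 69}{6 \cdot 0 \left(-5\right) 6 - 3398} = - \frac{2212}{6 \cdot 0 \cdot 6 - 3398} = - \frac{2212}{6 \cdot 0 - 3398} = - \frac{2212}{0 - 3398} = - \frac{2212}{-3398} = \left(-2212\right) \left(- \frac{1}{3398}\right) = \frac{1106}{1699}$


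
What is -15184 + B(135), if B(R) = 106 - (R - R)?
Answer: -15078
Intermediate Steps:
B(R) = 106 (B(R) = 106 - 1*0 = 106 + 0 = 106)
-15184 + B(135) = -15184 + 106 = -15078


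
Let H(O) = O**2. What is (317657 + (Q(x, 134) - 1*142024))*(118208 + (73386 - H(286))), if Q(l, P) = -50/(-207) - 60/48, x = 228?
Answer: 7983593142811/414 ≈ 1.9284e+10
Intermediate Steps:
Q(l, P) = -835/828 (Q(l, P) = -50*(-1/207) - 60*1/48 = 50/207 - 5/4 = -835/828)
(317657 + (Q(x, 134) - 1*142024))*(118208 + (73386 - H(286))) = (317657 + (-835/828 - 1*142024))*(118208 + (73386 - 1*286**2)) = (317657 + (-835/828 - 142024))*(118208 + (73386 - 1*81796)) = (317657 - 117596707/828)*(118208 + (73386 - 81796)) = 145423289*(118208 - 8410)/828 = (145423289/828)*109798 = 7983593142811/414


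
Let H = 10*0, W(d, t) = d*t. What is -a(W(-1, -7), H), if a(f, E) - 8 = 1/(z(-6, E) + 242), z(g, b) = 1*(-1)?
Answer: -1929/241 ≈ -8.0042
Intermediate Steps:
z(g, b) = -1
H = 0
a(f, E) = 1929/241 (a(f, E) = 8 + 1/(-1 + 242) = 8 + 1/241 = 1929/241)
-a(W(-1, -7), H) = -1*1929/241 = -1929/241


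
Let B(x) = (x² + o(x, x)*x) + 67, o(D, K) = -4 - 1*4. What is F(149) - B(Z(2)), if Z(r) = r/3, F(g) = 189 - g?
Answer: -199/9 ≈ -22.111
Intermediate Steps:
o(D, K) = -8 (o(D, K) = -4 - 4 = -8)
Z(r) = r/3 (Z(r) = r*(⅓) = r/3)
B(x) = 67 + x² - 8*x (B(x) = (x² - 8*x) + 67 = 67 + x² - 8*x)
F(149) - B(Z(2)) = (189 - 1*149) - (67 + ((⅓)*2)² - 8*2/3) = (189 - 149) - (67 + (⅔)² - 8*⅔) = 40 - (67 + 4/9 - 16/3) = 40 - 1*559/9 = 40 - 559/9 = -199/9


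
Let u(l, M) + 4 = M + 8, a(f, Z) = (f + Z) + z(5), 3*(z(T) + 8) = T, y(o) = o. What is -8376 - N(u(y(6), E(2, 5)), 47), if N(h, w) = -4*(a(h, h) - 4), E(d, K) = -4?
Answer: -25252/3 ≈ -8417.3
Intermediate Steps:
z(T) = -8 + T/3
a(f, Z) = -19/3 + Z + f (a(f, Z) = (f + Z) + (-8 + (⅓)*5) = (Z + f) + (-8 + 5/3) = (Z + f) - 19/3 = -19/3 + Z + f)
u(l, M) = 4 + M (u(l, M) = -4 + (M + 8) = -4 + (8 + M) = 4 + M)
N(h, w) = 124/3 - 8*h (N(h, w) = -4*((-19/3 + h + h) - 4) = -4*((-19/3 + 2*h) - 4) = -4*(-31/3 + 2*h) = 124/3 - 8*h)
-8376 - N(u(y(6), E(2, 5)), 47) = -8376 - (124/3 - 8*(4 - 4)) = -8376 - (124/3 - 8*0) = -8376 - (124/3 + 0) = -8376 - 1*124/3 = -8376 - 124/3 = -25252/3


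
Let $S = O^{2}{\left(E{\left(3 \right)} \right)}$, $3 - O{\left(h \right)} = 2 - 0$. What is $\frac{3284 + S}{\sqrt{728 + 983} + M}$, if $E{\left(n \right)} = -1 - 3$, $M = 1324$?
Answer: $\frac{96652}{38917} - \frac{73 \sqrt{1711}}{38917} \approx 2.406$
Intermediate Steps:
$E{\left(n \right)} = -4$ ($E{\left(n \right)} = -1 - 3 = -4$)
$O{\left(h \right)} = 1$ ($O{\left(h \right)} = 3 - \left(2 - 0\right) = 3 - \left(2 + 0\right) = 3 - 2 = 1$)
$S = 1$ ($S = 1^{2} = 1$)
$\frac{3284 + S}{\sqrt{728 + 983} + M} = \frac{3284 + 1}{\sqrt{728 + 983} + 1324} = \frac{3285}{\sqrt{1711} + 1324} = \frac{3285}{1324 + \sqrt{1711}}$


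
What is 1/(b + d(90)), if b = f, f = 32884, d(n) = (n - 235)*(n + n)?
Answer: 1/6784 ≈ 0.00014741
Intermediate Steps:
d(n) = 2*n*(-235 + n) (d(n) = (-235 + n)*(2*n) = 2*n*(-235 + n))
b = 32884
1/(b + d(90)) = 1/(32884 + 2*90*(-235 + 90)) = 1/(32884 + 2*90*(-145)) = 1/(32884 - 26100) = 1/6784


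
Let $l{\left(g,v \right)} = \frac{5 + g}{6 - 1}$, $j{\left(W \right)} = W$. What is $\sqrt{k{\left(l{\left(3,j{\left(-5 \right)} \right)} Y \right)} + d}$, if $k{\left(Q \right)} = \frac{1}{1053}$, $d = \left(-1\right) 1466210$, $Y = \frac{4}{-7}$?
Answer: $\frac{i \sqrt{20070948677}}{117} \approx 1210.9 i$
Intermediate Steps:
$Y = - \frac{4}{7}$ ($Y = 4 \left(- \frac{1}{7}\right) = - \frac{4}{7} \approx -0.57143$)
$l{\left(g,v \right)} = 1 + \frac{g}{5}$ ($l{\left(g,v \right)} = \frac{5 + g}{5} = \left(5 + g\right) \frac{1}{5} = 1 + \frac{g}{5}$)
$d = -1466210$
$k{\left(Q \right)} = \frac{1}{1053}$
$\sqrt{k{\left(l{\left(3,j{\left(-5 \right)} \right)} Y \right)} + d} = \sqrt{\frac{1}{1053} - 1466210} = \sqrt{- \frac{1543919129}{1053}} = \frac{i \sqrt{20070948677}}{117}$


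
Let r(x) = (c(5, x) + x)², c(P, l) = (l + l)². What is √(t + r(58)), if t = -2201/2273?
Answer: √943553865848811/2273 ≈ 13514.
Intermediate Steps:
c(P, l) = 4*l² (c(P, l) = (2*l)² = 4*l²)
r(x) = (x + 4*x²)² (r(x) = (4*x² + x)² = (x + 4*x²)²)
t = -2201/2273 (t = -2201*1/2273 = -2201/2273 ≈ -0.96832)
√(t + r(58)) = √(-2201/2273 + 58²*(1 + 4*58)²) = √(-2201/2273 + 3364*(1 + 232)²) = √(-2201/2273 + 3364*233²) = √(-2201/2273 + 3364*54289) = √(-2201/2273 + 182628196) = √(415113887307/2273) = √943553865848811/2273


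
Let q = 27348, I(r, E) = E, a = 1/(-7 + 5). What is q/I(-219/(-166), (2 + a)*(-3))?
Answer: -18232/3 ≈ -6077.3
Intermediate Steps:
a = -1/2 (a = 1/(-2) = -1/2 ≈ -0.50000)
q/I(-219/(-166), (2 + a)*(-3)) = 27348/(((2 - 1/2)*(-3))) = 27348/(((3/2)*(-3))) = 27348/(-9/2) = 27348*(-2/9) = -18232/3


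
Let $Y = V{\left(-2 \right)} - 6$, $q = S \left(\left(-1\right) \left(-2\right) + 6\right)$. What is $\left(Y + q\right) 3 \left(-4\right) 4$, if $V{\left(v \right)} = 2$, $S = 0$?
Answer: $192$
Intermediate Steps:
$q = 0$ ($q = 0 \left(\left(-1\right) \left(-2\right) + 6\right) = 0 \left(2 + 6\right) = 0 \cdot 8 = 0$)
$Y = -4$ ($Y = 2 - 6 = -4$)
$\left(Y + q\right) 3 \left(-4\right) 4 = \left(-4 + 0\right) 3 \left(-4\right) 4 = - 4 \left(\left(-12\right) 4\right) = \left(-4\right) \left(-48\right) = 192$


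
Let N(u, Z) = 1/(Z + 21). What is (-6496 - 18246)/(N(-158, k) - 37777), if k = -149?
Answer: 3166976/4835457 ≈ 0.65495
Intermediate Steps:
N(u, Z) = 1/(21 + Z)
(-6496 - 18246)/(N(-158, k) - 37777) = (-6496 - 18246)/(1/(21 - 149) - 37777) = -24742/(1/(-128) - 37777) = -24742/(-1/128 - 37777) = -24742/(-4835457/128) = -24742*(-128/4835457) = 3166976/4835457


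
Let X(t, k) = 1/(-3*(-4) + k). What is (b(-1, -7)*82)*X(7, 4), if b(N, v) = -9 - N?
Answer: -41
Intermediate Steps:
X(t, k) = 1/(12 + k)
(b(-1, -7)*82)*X(7, 4) = ((-9 - 1*(-1))*82)/(12 + 4) = ((-9 + 1)*82)/16 = -8*82*(1/16) = -656*1/16 = -41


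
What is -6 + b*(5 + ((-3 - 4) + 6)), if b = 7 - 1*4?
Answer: 6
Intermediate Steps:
b = 3 (b = 7 - 4 = 3)
-6 + b*(5 + ((-3 - 4) + 6)) = -6 + 3*(5 + ((-3 - 4) + 6)) = -6 + 3*(5 + (-7 + 6)) = -6 + 3*(5 - 1) = -6 + 3*4 = -6 + 12 = 6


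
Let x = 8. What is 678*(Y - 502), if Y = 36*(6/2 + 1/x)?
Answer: -264081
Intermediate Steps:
Y = 225/2 (Y = 36*(6/2 + 1/8) = 36*(6*(½) + 1*(⅛)) = 36*(3 + ⅛) = 36*(25/8) = 225/2 ≈ 112.50)
678*(Y - 502) = 678*(225/2 - 502) = 678*(-779/2) = -264081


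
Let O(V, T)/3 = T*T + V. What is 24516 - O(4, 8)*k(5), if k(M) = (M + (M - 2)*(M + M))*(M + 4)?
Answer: -39744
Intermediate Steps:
O(V, T) = 3*V + 3*T² (O(V, T) = 3*(T*T + V) = 3*(T² + V) = 3*(V + T²) = 3*V + 3*T²)
k(M) = (4 + M)*(M + 2*M*(-2 + M)) (k(M) = (M + (-2 + M)*(2*M))*(4 + M) = (M + 2*M*(-2 + M))*(4 + M) = (4 + M)*(M + 2*M*(-2 + M)))
24516 - O(4, 8)*k(5) = 24516 - (3*4 + 3*8²)*5*(-12 + 2*5² + 5*5) = 24516 - (12 + 3*64)*5*(-12 + 2*25 + 25) = 24516 - (12 + 192)*5*(-12 + 50 + 25) = 24516 - 204*5*63 = 24516 - 204*315 = 24516 - 1*64260 = 24516 - 64260 = -39744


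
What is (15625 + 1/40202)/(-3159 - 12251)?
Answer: -628156251/619512820 ≈ -1.0140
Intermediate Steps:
(15625 + 1/40202)/(-3159 - 12251) = (15625 + 1/40202)/(-15410) = (628156251/40202)*(-1/15410) = -628156251/619512820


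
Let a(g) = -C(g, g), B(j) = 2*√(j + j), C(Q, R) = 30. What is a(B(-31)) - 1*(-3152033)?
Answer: 3152003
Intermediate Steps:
B(j) = 2*√2*√j (B(j) = 2*√(2*j) = 2*(√2*√j) = 2*√2*√j)
a(g) = -30 (a(g) = -1*30 = -30)
a(B(-31)) - 1*(-3152033) = -30 - 1*(-3152033) = -30 + 3152033 = 3152003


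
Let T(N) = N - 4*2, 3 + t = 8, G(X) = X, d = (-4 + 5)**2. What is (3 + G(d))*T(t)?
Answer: -12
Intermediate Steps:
d = 1 (d = 1**2 = 1)
t = 5 (t = -3 + 8 = 5)
T(N) = -8 + N (T(N) = N - 8 = -8 + N)
(3 + G(d))*T(t) = (3 + 1)*(-8 + 5) = 4*(-3) = -12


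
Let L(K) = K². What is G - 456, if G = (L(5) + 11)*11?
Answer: -60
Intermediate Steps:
G = 396 (G = (5² + 11)*11 = (25 + 11)*11 = 36*11 = 396)
G - 456 = 396 - 456 = -60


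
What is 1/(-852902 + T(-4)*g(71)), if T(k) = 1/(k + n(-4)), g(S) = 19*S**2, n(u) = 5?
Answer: -1/757123 ≈ -1.3208e-6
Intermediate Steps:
T(k) = 1/(5 + k) (T(k) = 1/(k + 5) = 1/(5 + k))
1/(-852902 + T(-4)*g(71)) = 1/(-852902 + (19*71**2)/(5 - 4)) = 1/(-852902 + (19*5041)/1) = 1/(-852902 + 1*95779) = 1/(-852902 + 95779) = 1/(-757123) = -1/757123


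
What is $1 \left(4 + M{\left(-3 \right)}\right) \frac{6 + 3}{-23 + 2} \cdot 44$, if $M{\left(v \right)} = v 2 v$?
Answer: $- \frac{2904}{7} \approx -414.86$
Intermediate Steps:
$M{\left(v \right)} = 2 v^{2}$ ($M{\left(v \right)} = 2 v v = 2 v^{2}$)
$1 \left(4 + M{\left(-3 \right)}\right) \frac{6 + 3}{-23 + 2} \cdot 44 = 1 \left(4 + 2 \left(-3\right)^{2}\right) \frac{6 + 3}{-23 + 2} \cdot 44 = 1 \left(4 + 2 \cdot 9\right) \frac{9}{-21} \cdot 44 = 1 \left(4 + 18\right) 9 \left(- \frac{1}{21}\right) 44 = 1 \cdot 22 \left(- \frac{3}{7}\right) 44 = 22 \left(- \frac{3}{7}\right) 44 = \left(- \frac{66}{7}\right) 44 = - \frac{2904}{7}$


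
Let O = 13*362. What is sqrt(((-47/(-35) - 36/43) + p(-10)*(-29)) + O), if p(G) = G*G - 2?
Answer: sqrt(4223151905)/1505 ≈ 43.180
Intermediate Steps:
O = 4706
p(G) = -2 + G**2 (p(G) = G**2 - 2 = -2 + G**2)
sqrt(((-47/(-35) - 36/43) + p(-10)*(-29)) + O) = sqrt(((-47/(-35) - 36/43) + (-2 + (-10)**2)*(-29)) + 4706) = sqrt(((-47*(-1/35) - 36*1/43) + (-2 + 100)*(-29)) + 4706) = sqrt(((47/35 - 36/43) + 98*(-29)) + 4706) = sqrt((761/1505 - 2842) + 4706) = sqrt(-4276449/1505 + 4706) = sqrt(2806081/1505) = sqrt(4223151905)/1505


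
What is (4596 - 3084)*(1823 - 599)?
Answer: 1850688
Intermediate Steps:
(4596 - 3084)*(1823 - 599) = 1512*1224 = 1850688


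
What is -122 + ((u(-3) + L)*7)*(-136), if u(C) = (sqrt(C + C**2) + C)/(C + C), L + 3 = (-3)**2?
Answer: -6310 + 476*sqrt(6)/3 ≈ -5921.3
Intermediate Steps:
L = 6 (L = -3 + (-3)**2 = -3 + 9 = 6)
u(C) = (C + sqrt(C + C**2))/(2*C) (u(C) = (C + sqrt(C + C**2))/((2*C)) = (1/(2*C))*(C + sqrt(C + C**2)) = (C + sqrt(C + C**2))/(2*C))
-122 + ((u(-3) + L)*7)*(-136) = -122 + (((1/2)*(-3 + sqrt(-3*(1 - 3)))/(-3) + 6)*7)*(-136) = -122 + (((1/2)*(-1/3)*(-3 + sqrt(-3*(-2))) + 6)*7)*(-136) = -122 + (((1/2)*(-1/3)*(-3 + sqrt(6)) + 6)*7)*(-136) = -122 + (((1/2 - sqrt(6)/6) + 6)*7)*(-136) = -122 + ((13/2 - sqrt(6)/6)*7)*(-136) = -122 + (91/2 - 7*sqrt(6)/6)*(-136) = -122 + (-6188 + 476*sqrt(6)/3) = -6310 + 476*sqrt(6)/3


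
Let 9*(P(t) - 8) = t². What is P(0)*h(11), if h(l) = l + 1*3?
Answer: 112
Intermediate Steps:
h(l) = 3 + l (h(l) = l + 3 = 3 + l)
P(t) = 8 + t²/9
P(0)*h(11) = (8 + (⅑)*0²)*(3 + 11) = (8 + (⅑)*0)*14 = (8 + 0)*14 = 8*14 = 112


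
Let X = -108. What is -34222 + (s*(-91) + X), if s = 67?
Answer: -40427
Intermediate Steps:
-34222 + (s*(-91) + X) = -34222 + (67*(-91) - 108) = -34222 + (-6097 - 108) = -34222 - 6205 = -40427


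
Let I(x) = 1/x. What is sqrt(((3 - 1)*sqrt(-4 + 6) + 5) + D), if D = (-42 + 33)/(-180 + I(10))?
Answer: sqrt(16343915 + 6472802*sqrt(2))/1799 ≈ 2.8069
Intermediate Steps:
D = 90/1799 (D = (-42 + 33)/(-180 + 1/10) = -9/(-180 + 1/10) = -9/(-1799/10) = -9*(-10/1799) = 90/1799 ≈ 0.050028)
sqrt(((3 - 1)*sqrt(-4 + 6) + 5) + D) = sqrt(((3 - 1)*sqrt(-4 + 6) + 5) + 90/1799) = sqrt((2*sqrt(2) + 5) + 90/1799) = sqrt((5 + 2*sqrt(2)) + 90/1799) = sqrt(9085/1799 + 2*sqrt(2))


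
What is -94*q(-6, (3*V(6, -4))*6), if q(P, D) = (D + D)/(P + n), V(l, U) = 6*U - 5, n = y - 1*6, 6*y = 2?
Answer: -294408/35 ≈ -8411.7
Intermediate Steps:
y = ⅓ (y = (⅙)*2 = ⅓ ≈ 0.33333)
n = -17/3 (n = ⅓ - 1*6 = ⅓ - 6 = -17/3 ≈ -5.6667)
V(l, U) = -5 + 6*U
q(P, D) = 2*D/(-17/3 + P) (q(P, D) = (D + D)/(P - 17/3) = (2*D)/(-17/3 + P) = 2*D/(-17/3 + P))
-94*q(-6, (3*V(6, -4))*6) = -564*(3*(-5 + 6*(-4)))*6/(-17 + 3*(-6)) = -564*(3*(-5 - 24))*6/(-17 - 18) = -564*(3*(-29))*6/(-35) = -564*(-87*6)*(-1)/35 = -564*(-522)*(-1)/35 = -94*3132/35 = -294408/35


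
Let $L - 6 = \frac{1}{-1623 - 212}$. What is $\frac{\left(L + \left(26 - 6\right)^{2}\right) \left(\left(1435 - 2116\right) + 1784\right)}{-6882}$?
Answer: $- \frac{821744927}{12628470} \approx -65.071$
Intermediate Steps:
$L = \frac{11009}{1835}$ ($L = 6 + \frac{1}{-1623 - 212} = 6 + \frac{1}{-1835} = 6 - \frac{1}{1835} = \frac{11009}{1835} \approx 5.9995$)
$\frac{\left(L + \left(26 - 6\right)^{2}\right) \left(\left(1435 - 2116\right) + 1784\right)}{-6882} = \frac{\left(\frac{11009}{1835} + \left(26 - 6\right)^{2}\right) \left(\left(1435 - 2116\right) + 1784\right)}{-6882} = \left(\frac{11009}{1835} + 20^{2}\right) \left(-681 + 1784\right) \left(- \frac{1}{6882}\right) = \left(\frac{11009}{1835} + 400\right) 1103 \left(- \frac{1}{6882}\right) = \frac{745009}{1835} \cdot 1103 \left(- \frac{1}{6882}\right) = \frac{821744927}{1835} \left(- \frac{1}{6882}\right) = - \frac{821744927}{12628470}$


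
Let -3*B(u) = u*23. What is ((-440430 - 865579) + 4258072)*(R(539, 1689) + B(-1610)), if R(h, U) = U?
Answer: 41424332037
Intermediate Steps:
B(u) = -23*u/3 (B(u) = -u*23/3 = -23*u/3)
((-440430 - 865579) + 4258072)*(R(539, 1689) + B(-1610)) = ((-440430 - 865579) + 4258072)*(1689 - 23/3*(-1610)) = (-1306009 + 4258072)*(1689 + 37030/3) = 2952063*(42097/3) = 41424332037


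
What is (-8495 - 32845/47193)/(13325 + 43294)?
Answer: -400937380/2672020467 ≈ -0.15005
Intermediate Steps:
(-8495 - 32845/47193)/(13325 + 43294) = (-8495 - 32845*1/47193)/56619 = (-8495 - 32845/47193)*(1/56619) = -400937380/47193*1/56619 = -400937380/2672020467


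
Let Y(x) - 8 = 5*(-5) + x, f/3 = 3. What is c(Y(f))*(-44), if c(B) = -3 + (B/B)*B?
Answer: 484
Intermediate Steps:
f = 9 (f = 3*3 = 9)
Y(x) = -17 + x (Y(x) = 8 + (5*(-5) + x) = 8 + (-25 + x) = -17 + x)
c(B) = -3 + B (c(B) = -3 + 1*B = -3 + B)
c(Y(f))*(-44) = (-3 + (-17 + 9))*(-44) = (-3 - 8)*(-44) = -11*(-44) = 484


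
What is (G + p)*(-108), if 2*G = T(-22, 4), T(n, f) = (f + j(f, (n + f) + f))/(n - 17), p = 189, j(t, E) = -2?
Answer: -265320/13 ≈ -20409.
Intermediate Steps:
T(n, f) = (-2 + f)/(-17 + n) (T(n, f) = (f - 2)/(n - 17) = (-2 + f)/(-17 + n))
G = -1/39 (G = ((-2 + 4)/(-17 - 22))/2 = (2/(-39))/2 = (-1/39*2)/2 = (½)*(-2/39) = -1/39 ≈ -0.025641)
(G + p)*(-108) = (-1/39 + 189)*(-108) = (7370/39)*(-108) = -265320/13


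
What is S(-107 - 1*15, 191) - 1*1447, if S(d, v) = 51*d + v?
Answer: -7478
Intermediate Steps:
S(d, v) = v + 51*d
S(-107 - 1*15, 191) - 1*1447 = (191 + 51*(-107 - 1*15)) - 1*1447 = (191 + 51*(-107 - 15)) - 1447 = (191 + 51*(-122)) - 1447 = (191 - 6222) - 1447 = -6031 - 1447 = -7478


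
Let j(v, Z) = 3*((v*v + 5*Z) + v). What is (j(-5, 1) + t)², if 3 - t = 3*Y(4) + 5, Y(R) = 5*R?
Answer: 169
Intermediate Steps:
t = -62 (t = 3 - (3*(5*4) + 5) = 3 - (3*20 + 5) = 3 - (60 + 5) = 3 - 1*65 = 3 - 65 = -62)
j(v, Z) = 3*v + 3*v² + 15*Z (j(v, Z) = 3*((v² + 5*Z) + v) = 3*(v + v² + 5*Z) = 3*v + 3*v² + 15*Z)
(j(-5, 1) + t)² = ((3*(-5) + 3*(-5)² + 15*1) - 62)² = ((-15 + 3*25 + 15) - 62)² = ((-15 + 75 + 15) - 62)² = (75 - 62)² = 13² = 169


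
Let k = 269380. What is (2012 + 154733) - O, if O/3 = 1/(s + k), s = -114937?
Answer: 8069389344/51481 ≈ 1.5675e+5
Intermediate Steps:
O = 1/51481 (O = 3/(-114937 + 269380) = 3/154443 = 3*(1/154443) = 1/51481 ≈ 1.9425e-5)
(2012 + 154733) - O = (2012 + 154733) - 1*1/51481 = 156745 - 1/51481 = 8069389344/51481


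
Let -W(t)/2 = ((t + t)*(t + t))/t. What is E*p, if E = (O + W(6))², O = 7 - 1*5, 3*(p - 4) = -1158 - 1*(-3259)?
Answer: 4471108/3 ≈ 1.4904e+6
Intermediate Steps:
p = 2113/3 (p = 4 + (-1158 - 1*(-3259))/3 = 4 + (-1158 + 3259)/3 = 4 + (⅓)*2101 = 4 + 2101/3 = 2113/3 ≈ 704.33)
W(t) = -8*t (W(t) = -2*(t + t)*(t + t)/t = -2*(2*t)*(2*t)/t = -2*4*t²/t = -8*t)
O = 2 (O = 7 - 5 = 2)
E = 2116 (E = (2 - 8*6)² = (2 - 48)² = (-46)² = 2116)
E*p = 2116*(2113/3) = 4471108/3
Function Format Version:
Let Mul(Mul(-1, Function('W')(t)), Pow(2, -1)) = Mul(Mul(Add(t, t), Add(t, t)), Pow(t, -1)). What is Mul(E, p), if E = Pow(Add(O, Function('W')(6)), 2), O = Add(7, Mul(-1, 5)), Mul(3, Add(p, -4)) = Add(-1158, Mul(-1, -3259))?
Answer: Rational(4471108, 3) ≈ 1.4904e+6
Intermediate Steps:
p = Rational(2113, 3) (p = Add(4, Mul(Rational(1, 3), Add(-1158, Mul(-1, -3259)))) = Add(4, Mul(Rational(1, 3), Add(-1158, 3259))) = Add(4, Mul(Rational(1, 3), 2101)) = Add(4, Rational(2101, 3)) = Rational(2113, 3) ≈ 704.33)
Function('W')(t) = Mul(-8, t) (Function('W')(t) = Mul(-2, Mul(Mul(Add(t, t), Add(t, t)), Pow(t, -1))) = Mul(-2, Mul(Mul(Mul(2, t), Mul(2, t)), Pow(t, -1))) = Mul(-2, Mul(Mul(4, Pow(t, 2)), Pow(t, -1))) = Mul(-2, Mul(4, t)) = Mul(-8, t))
O = 2 (O = Add(7, -5) = 2)
E = 2116 (E = Pow(Add(2, Mul(-8, 6)), 2) = Pow(Add(2, -48), 2) = Pow(-46, 2) = 2116)
Mul(E, p) = Mul(2116, Rational(2113, 3)) = Rational(4471108, 3)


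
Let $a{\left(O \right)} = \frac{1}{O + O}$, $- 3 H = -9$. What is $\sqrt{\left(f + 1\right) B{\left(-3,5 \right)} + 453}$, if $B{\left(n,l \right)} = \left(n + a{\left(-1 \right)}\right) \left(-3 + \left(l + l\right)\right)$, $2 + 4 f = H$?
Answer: $\frac{\sqrt{6758}}{4} \approx 20.552$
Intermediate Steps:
$H = 3$ ($H = \left(- \frac{1}{3}\right) \left(-9\right) = 3$)
$a{\left(O \right)} = \frac{1}{2 O}$
$f = \frac{1}{4}$ ($f = - \frac{1}{2} + \frac{1}{4} \cdot 3 = - \frac{1}{2} + \frac{3}{4} = \frac{1}{4} \approx 0.25$)
$B{\left(n,l \right)} = \left(-3 + 2 l\right) \left(- \frac{1}{2} + n\right)$ ($B{\left(n,l \right)} = \left(n + \frac{1}{2 \left(-1\right)}\right) \left(-3 + \left(l + l\right)\right) = \left(n + \frac{1}{2} \left(-1\right)\right) \left(-3 + 2 l\right) = \left(n - \frac{1}{2}\right) \left(-3 + 2 l\right) = \left(- \frac{1}{2} + n\right) \left(-3 + 2 l\right) = \left(-3 + 2 l\right) \left(- \frac{1}{2} + n\right)$)
$\sqrt{\left(f + 1\right) B{\left(-3,5 \right)} + 453} = \sqrt{\left(\frac{1}{4} + 1\right) \left(\frac{3}{2} - 5 - -9 + 2 \cdot 5 \left(-3\right)\right) + 453} = \sqrt{\frac{5 \left(\frac{3}{2} - 5 + 9 - 30\right)}{4} + 453} = \sqrt{\frac{5}{4} \left(- \frac{49}{2}\right) + 453} = \sqrt{- \frac{245}{8} + 453} = \sqrt{\frac{3379}{8}} = \frac{\sqrt{6758}}{4}$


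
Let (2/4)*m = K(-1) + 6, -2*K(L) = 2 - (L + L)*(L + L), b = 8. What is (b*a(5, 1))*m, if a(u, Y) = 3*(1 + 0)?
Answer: 336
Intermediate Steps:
a(u, Y) = 3 (a(u, Y) = 3*1 = 3)
K(L) = -1 + 2*L² (K(L) = -(2 - (L + L)*(L + L))/2 = -(2 - 2*L*2*L)/2 = -(2 - 4*L²)/2 = -1 + 2*L²)
m = 14 (m = 2*((-1 + 2*(-1)²) + 6) = 2*((-1 + 2*1) + 6) = 2*((-1 + 2) + 6) = 2*(1 + 6) = 2*7 = 14)
(b*a(5, 1))*m = (8*3)*14 = 24*14 = 336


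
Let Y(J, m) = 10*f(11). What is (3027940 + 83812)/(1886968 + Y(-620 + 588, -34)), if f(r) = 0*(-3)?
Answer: 388969/235871 ≈ 1.6491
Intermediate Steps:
f(r) = 0
Y(J, m) = 0 (Y(J, m) = 10*0 = 0)
(3027940 + 83812)/(1886968 + Y(-620 + 588, -34)) = (3027940 + 83812)/(1886968 + 0) = 3111752/1886968 = 3111752*(1/1886968) = 388969/235871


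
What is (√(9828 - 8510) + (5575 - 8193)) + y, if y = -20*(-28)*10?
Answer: 2982 + √1318 ≈ 3018.3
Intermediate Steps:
y = 5600 (y = 560*10 = 5600)
(√(9828 - 8510) + (5575 - 8193)) + y = (√(9828 - 8510) + (5575 - 8193)) + 5600 = (√1318 - 2618) + 5600 = (-2618 + √1318) + 5600 = 2982 + √1318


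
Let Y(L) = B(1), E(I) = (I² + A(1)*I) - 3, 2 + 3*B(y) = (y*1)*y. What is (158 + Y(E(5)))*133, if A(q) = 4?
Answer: 62909/3 ≈ 20970.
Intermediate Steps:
B(y) = -⅔ + y²/3 (B(y) = -⅔ + ((y*1)*y)/3 = -⅔ + (y*y)/3 = -⅔ + y²/3)
E(I) = -3 + I² + 4*I (E(I) = (I² + 4*I) - 3 = -3 + I² + 4*I)
Y(L) = -⅓ (Y(L) = -⅔ + (⅓)*1² = -⅔ + (⅓)*1 = -⅔ + ⅓ = -⅓)
(158 + Y(E(5)))*133 = (158 - ⅓)*133 = (473/3)*133 = 62909/3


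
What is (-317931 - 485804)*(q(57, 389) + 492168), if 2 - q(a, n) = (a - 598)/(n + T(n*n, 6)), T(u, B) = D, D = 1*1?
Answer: -30854878850227/78 ≈ -3.9558e+11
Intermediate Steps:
D = 1
T(u, B) = 1
q(a, n) = 2 - (-598 + a)/(1 + n) (q(a, n) = 2 - (a - 598)/(n + 1) = 2 - (-598 + a)/(1 + n))
(-317931 - 485804)*(q(57, 389) + 492168) = (-317931 - 485804)*((600 - 1*57 + 2*389)/(1 + 389) + 492168) = -803735*((600 - 57 + 778)/390 + 492168) = -803735*((1/390)*1321 + 492168) = -803735*(1321/390 + 492168) = -803735*191946841/390 = -30854878850227/78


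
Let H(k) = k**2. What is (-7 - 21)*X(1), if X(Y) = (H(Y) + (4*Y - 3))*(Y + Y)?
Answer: -112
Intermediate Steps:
X(Y) = 2*Y*(-3 + Y**2 + 4*Y) (X(Y) = (Y**2 + (4*Y - 3))*(Y + Y) = (Y**2 + (-3 + 4*Y))*(2*Y) = (-3 + Y**2 + 4*Y)*(2*Y) = 2*Y*(-3 + Y**2 + 4*Y))
(-7 - 21)*X(1) = (-7 - 21)*(2*1*(-3 + 1**2 + 4*1)) = -56*(-3 + 1 + 4) = -56*2 = -28*4 = -112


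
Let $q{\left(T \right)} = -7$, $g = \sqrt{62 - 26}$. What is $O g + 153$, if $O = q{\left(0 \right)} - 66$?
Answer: $-285$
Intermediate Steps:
$g = 6$ ($g = \sqrt{36} = 6$)
$O = -73$ ($O = -7 - 66 = -73$)
$O g + 153 = \left(-73\right) 6 + 153 = -438 + 153 = -285$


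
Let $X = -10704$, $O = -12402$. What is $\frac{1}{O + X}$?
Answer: $- \frac{1}{23106} \approx -4.3279 \cdot 10^{-5}$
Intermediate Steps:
$\frac{1}{O + X} = \frac{1}{-12402 - 10704} = \frac{1}{-23106} = - \frac{1}{23106}$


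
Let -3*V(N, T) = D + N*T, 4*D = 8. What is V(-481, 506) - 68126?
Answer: 13002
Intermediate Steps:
D = 2 (D = (1/4)*8 = 2)
V(N, T) = -2/3 - N*T/3 (V(N, T) = -(2 + N*T)/3 = -2/3 - N*T/3)
V(-481, 506) - 68126 = (-2/3 - 1/3*(-481)*506) - 68126 = (-2/3 + 243386/3) - 68126 = 81128 - 68126 = 13002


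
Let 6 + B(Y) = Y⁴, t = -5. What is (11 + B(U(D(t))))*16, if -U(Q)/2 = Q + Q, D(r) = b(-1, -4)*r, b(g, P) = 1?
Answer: 2560080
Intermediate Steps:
D(r) = r (D(r) = 1*r = r)
U(Q) = -4*Q (U(Q) = -2*(Q + Q) = -4*Q)
B(Y) = -6 + Y⁴
(11 + B(U(D(t))))*16 = (11 + (-6 + (-4*(-5))⁴))*16 = (11 + (-6 + 20⁴))*16 = (11 + (-6 + 160000))*16 = (11 + 159994)*16 = 160005*16 = 2560080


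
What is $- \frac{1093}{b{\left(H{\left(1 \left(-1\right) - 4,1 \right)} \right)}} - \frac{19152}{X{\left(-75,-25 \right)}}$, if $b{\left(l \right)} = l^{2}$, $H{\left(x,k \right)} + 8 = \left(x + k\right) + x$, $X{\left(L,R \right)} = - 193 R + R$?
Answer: $- \frac{224611}{28900} \approx -7.772$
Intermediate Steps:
$X{\left(L,R \right)} = - 192 R$
$H{\left(x,k \right)} = -8 + k + 2 x$ ($H{\left(x,k \right)} = -8 + \left(\left(x + k\right) + x\right) = -8 + \left(\left(k + x\right) + x\right) = -8 + \left(k + 2 x\right) = -8 + k + 2 x$)
$- \frac{1093}{b{\left(H{\left(1 \left(-1\right) - 4,1 \right)} \right)}} - \frac{19152}{X{\left(-75,-25 \right)}} = - \frac{1093}{\left(-8 + 1 + 2 \left(1 \left(-1\right) - 4\right)\right)^{2}} - \frac{19152}{\left(-192\right) \left(-25\right)} = - \frac{1093}{\left(-8 + 1 + 2 \left(-1 - 4\right)\right)^{2}} - \frac{19152}{4800} = - \frac{1093}{\left(-8 + 1 + 2 \left(-5\right)\right)^{2}} - \frac{399}{100} = - \frac{1093}{\left(-8 + 1 - 10\right)^{2}} - \frac{399}{100} = - \frac{1093}{\left(-17\right)^{2}} - \frac{399}{100} = - \frac{1093}{289} - \frac{399}{100} = - \frac{224611}{28900}$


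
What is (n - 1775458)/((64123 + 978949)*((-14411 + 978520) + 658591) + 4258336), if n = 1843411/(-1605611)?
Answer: -2850696738249/2717652671226041696 ≈ -1.0490e-6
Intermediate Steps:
n = -1843411/1605611 (n = 1843411*(-1/1605611) = -1843411/1605611 ≈ -1.1481)
(n - 1775458)/((64123 + 978949)*((-14411 + 978520) + 658591) + 4258336) = (-1843411/1605611 - 1775458)/((64123 + 978949)*((-14411 + 978520) + 658591) + 4258336) = -2850696738249/(1605611*(1043072*(964109 + 658591) + 4258336)) = -2850696738249/(1605611*(1043072*1622700 + 4258336)) = -2850696738249/(1605611*(1692592934400 + 4258336)) = -2850696738249/1605611/1692597192736 = -2850696738249/1605611*1/1692597192736 = -2850696738249/2717652671226041696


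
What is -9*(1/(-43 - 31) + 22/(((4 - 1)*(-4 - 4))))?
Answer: 1239/148 ≈ 8.3716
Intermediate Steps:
-9*(1/(-43 - 31) + 22/(((4 - 1)*(-4 - 4)))) = -9*(1/(-74) + 22/((3*(-8)))) = -9*(-1/74 + 22/(-24)) = -9*(-1/74 + 22*(-1/24)) = -9*(-1/74 - 11/12) = -9*(-413/444) = 1239/148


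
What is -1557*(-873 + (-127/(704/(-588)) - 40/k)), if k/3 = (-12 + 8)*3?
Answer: 209857823/176 ≈ 1.1924e+6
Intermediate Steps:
k = -36 (k = 3*((-12 + 8)*3) = 3*(-4*3) = 3*(-12) = -36)
-1557*(-873 + (-127/(704/(-588)) - 40/k)) = -1557*(-873 + (-127/(704/(-588)) - 40/(-36))) = -1557*(-873 + (-127/(704*(-1/588)) - 40*(-1/36))) = -1557*(-873 + (-127/(-176/147) + 10/9)) = -1557*(-873 + (-127*(-147/176) + 10/9)) = -1557*(-873 + (18669/176 + 10/9)) = -1557*(-873 + 169781/1584) = -1557*(-1213051/1584) = 209857823/176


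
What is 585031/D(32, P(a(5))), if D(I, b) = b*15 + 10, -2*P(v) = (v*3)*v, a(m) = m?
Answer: -1170062/1105 ≈ -1058.9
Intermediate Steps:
P(v) = -3*v²/2 (P(v) = -v*3*v/2 = -3*v*v/2 = -3*v²/2)
D(I, b) = 10 + 15*b (D(I, b) = 15*b + 10 = 10 + 15*b)
585031/D(32, P(a(5))) = 585031/(10 + 15*(-3/2*5²)) = 585031/(10 + 15*(-3/2*25)) = 585031/(10 + 15*(-75/2)) = 585031/(10 - 1125/2) = 585031/(-1105/2) = 585031*(-2/1105) = -1170062/1105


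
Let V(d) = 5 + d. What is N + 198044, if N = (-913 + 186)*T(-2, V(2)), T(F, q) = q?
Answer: 192955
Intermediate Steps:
N = -5089 (N = (-913 + 186)*(5 + 2) = -727*7 = -5089)
N + 198044 = -5089 + 198044 = 192955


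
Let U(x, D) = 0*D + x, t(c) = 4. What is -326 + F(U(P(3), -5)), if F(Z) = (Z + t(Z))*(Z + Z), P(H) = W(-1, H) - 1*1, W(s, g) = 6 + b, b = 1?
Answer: -206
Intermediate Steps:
W(s, g) = 7 (W(s, g) = 6 + 1 = 7)
P(H) = 6 (P(H) = 7 - 1*1 = 7 - 1 = 6)
U(x, D) = x (U(x, D) = 0 + x = x)
F(Z) = 2*Z*(4 + Z) (F(Z) = (Z + 4)*(Z + Z) = (4 + Z)*(2*Z) = 2*Z*(4 + Z))
-326 + F(U(P(3), -5)) = -326 + 2*6*(4 + 6) = -326 + 2*6*10 = -326 + 120 = -206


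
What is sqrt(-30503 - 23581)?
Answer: 2*I*sqrt(13521) ≈ 232.56*I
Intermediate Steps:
sqrt(-30503 - 23581) = sqrt(-54084) = 2*I*sqrt(13521)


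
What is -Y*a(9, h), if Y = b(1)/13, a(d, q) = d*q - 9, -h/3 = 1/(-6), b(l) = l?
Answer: 9/26 ≈ 0.34615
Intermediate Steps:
h = ½ (h = -3/(-6) = -3*(-⅙) = ½ ≈ 0.50000)
a(d, q) = -9 + d*q
Y = 1/13 ≈ 0.076923
-Y*a(9, h) = -(-9 + 9*(½))/13 = -(-9 + 9/2)/13 = -(-9)/(13*2) = -1*(-9/26) = 9/26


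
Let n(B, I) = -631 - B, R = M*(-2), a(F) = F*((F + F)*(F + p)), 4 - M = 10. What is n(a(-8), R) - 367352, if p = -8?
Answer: -365935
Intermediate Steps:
M = -6 (M = 4 - 1*10 = 4 - 10 = -6)
a(F) = 2*F**2*(-8 + F) (a(F) = F*((F + F)*(F - 8)) = F*((2*F)*(-8 + F)) = F*(2*F*(-8 + F)) = 2*F**2*(-8 + F))
R = 12 (R = -6*(-2) = 12)
n(a(-8), R) - 367352 = (-631 - 2*(-8)**2*(-8 - 8)) - 367352 = (-631 - 2*64*(-16)) - 367352 = (-631 - 1*(-2048)) - 367352 = (-631 + 2048) - 367352 = 1417 - 367352 = -365935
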